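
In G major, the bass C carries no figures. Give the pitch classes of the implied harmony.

An unfigured bass implies 5/3.
A third above C in this key is E.
A fifth above C in this key is G.
Together with the bass C, this spells C major in root position.

C, E, G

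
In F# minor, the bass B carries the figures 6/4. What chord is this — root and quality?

The figures 6/4 indicate a triad in second inversion.
In second inversion the root lies a fourth above the bass: a fourth above B in F# minor is E.
The chord tones are B, E, G#, giving E major.

E major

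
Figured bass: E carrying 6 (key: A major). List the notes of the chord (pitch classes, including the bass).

E, G#, C#

The written figures 6 are shorthand for 6/3: the 3 is implied.
A third above E in this key is G#.
A sixth above E in this key is C#.
Together with the bass E, this spells C# minor in first inversion.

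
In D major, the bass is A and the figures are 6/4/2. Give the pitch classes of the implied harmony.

A, B, D, F#

A second above A in this key is B.
A fourth above A in this key is D.
A sixth above A in this key is F#.
Together with the bass A, this spells B minor seventh in third inversion.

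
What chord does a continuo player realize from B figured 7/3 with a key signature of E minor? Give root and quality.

B minor seventh

The figures 7/3 indicate a seventh chord in root position.
In root position the bass is the root, so the root is B.
The chord tones are B, D, F#, A, giving B minor seventh.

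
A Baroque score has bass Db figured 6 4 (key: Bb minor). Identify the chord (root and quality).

The figures 6 4 indicate a triad in second inversion.
In second inversion the root lies a fourth above the bass: a fourth above Db in Bb minor is Gb.
The chord tones are Db, Gb, Bb, giving Gb major.

Gb major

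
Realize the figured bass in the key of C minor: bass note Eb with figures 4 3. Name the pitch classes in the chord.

Eb, G, Ab, C

The written figures 4 3 are shorthand for 6/4/3: the 6 is implied.
A third above Eb in this key is G.
A fourth above Eb in this key is Ab.
A sixth above Eb in this key is C.
Together with the bass Eb, this spells Ab major seventh in second inversion.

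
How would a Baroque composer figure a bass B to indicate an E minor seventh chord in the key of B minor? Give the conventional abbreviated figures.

B is the fifth of E minor seventh, so the chord is in second inversion.
A seventh chord in second inversion is figured 6/4/3, conventionally abbreviated 4/3.

4/3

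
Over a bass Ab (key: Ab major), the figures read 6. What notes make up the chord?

Ab, C, F

The written figures 6 are shorthand for 6/3: the 3 is implied.
A third above Ab in this key is C.
A sixth above Ab in this key is F.
Together with the bass Ab, this spells F minor in first inversion.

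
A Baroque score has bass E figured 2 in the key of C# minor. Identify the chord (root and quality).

F# minor seventh

The figures 2 indicate a seventh chord in third inversion.
In third inversion the root lies a second above the bass: a second above E in C# minor is F#.
The chord tones are E, F#, A, C#, giving F# minor seventh.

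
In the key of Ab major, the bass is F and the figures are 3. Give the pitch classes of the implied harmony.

F, Ab, C

The written figures 3 are shorthand for 5/3: the 5 is implied.
A third above F in this key is Ab.
A fifth above F in this key is C.
Together with the bass F, this spells F minor in root position.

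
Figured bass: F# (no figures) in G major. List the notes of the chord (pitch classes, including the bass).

An unfigured bass implies 5/3.
A third above F# in this key is A.
A fifth above F# in this key is C.
Together with the bass F#, this spells F# diminished in root position.

F#, A, C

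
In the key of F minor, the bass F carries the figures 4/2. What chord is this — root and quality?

G half-diminished seventh

The figures 4/2 indicate a seventh chord in third inversion.
In third inversion the root lies a second above the bass: a second above F in F minor is G.
The chord tones are F, G, Bb, Db, giving G half-diminished seventh.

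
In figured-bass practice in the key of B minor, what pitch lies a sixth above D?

Counting 5 letter steps above D lands on B; in B minor, that letter is B.

B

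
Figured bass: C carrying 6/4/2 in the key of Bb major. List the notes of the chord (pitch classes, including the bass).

C, D, F, A

A second above C in this key is D.
A fourth above C in this key is F.
A sixth above C in this key is A.
Together with the bass C, this spells D minor seventh in third inversion.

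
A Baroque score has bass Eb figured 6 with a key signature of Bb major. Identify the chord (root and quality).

The figures 6 indicate a triad in first inversion.
In first inversion the root lies a sixth above the bass: a sixth above Eb in Bb major is C.
The chord tones are Eb, G, C, giving C minor.

C minor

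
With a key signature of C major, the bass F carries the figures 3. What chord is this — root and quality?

The figures 3 indicate a triad in root position.
In root position the bass is the root, so the root is F.
The chord tones are F, A, C, giving F major.

F major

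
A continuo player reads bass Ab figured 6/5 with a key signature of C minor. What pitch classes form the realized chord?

Ab, C, Eb, F

The written figures 6/5 are shorthand for 6/5/3: the 3 is implied.
A third above Ab in this key is C.
A fifth above Ab in this key is Eb.
A sixth above Ab in this key is F.
Together with the bass Ab, this spells F minor seventh in first inversion.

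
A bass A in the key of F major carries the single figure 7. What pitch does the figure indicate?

Counting 6 letter steps above A lands on G; in F major, that letter is G.

G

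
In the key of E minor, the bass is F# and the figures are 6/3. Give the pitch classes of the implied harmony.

F#, A, D

A third above F# in this key is A.
A sixth above F# in this key is D.
Together with the bass F#, this spells D major in first inversion.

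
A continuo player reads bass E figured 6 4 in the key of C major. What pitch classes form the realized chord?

E, A, C

A fourth above E in this key is A.
A sixth above E in this key is C.
Together with the bass E, this spells A minor in second inversion.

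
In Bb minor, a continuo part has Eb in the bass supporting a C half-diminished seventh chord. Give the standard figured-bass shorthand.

Eb is the third of C half-diminished seventh, so the chord is in first inversion.
A seventh chord in first inversion is figured 6/5/3, conventionally abbreviated 6/5.

6/5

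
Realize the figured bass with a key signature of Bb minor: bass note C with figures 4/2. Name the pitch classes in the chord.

C, Db, F, Ab

The written figures 4/2 are shorthand for 6/4/2: the 6 is implied.
A second above C in this key is Db.
A fourth above C in this key is F.
A sixth above C in this key is Ab.
Together with the bass C, this spells Db major seventh in third inversion.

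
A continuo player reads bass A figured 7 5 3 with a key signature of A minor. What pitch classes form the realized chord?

A, C, E, G

A third above A in this key is C.
A fifth above A in this key is E.
A seventh above A in this key is G.
Together with the bass A, this spells A minor seventh in root position.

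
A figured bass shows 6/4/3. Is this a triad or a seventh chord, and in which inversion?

Intervals of 6/4/3 above the bass form a seventh chord; the bass is the fifth, so this is second inversion.

seventh chord, second inversion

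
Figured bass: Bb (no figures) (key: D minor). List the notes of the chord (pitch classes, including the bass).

An unfigured bass implies 5/3.
A third above Bb in this key is D.
A fifth above Bb in this key is F.
Together with the bass Bb, this spells Bb major in root position.

Bb, D, F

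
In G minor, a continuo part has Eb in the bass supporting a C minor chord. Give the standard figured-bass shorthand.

6

Eb is the third of C minor, so the chord is in first inversion.
A triad in first inversion is figured 6/3, conventionally abbreviated 6.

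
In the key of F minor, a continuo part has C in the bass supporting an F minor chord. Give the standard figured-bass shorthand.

C is the fifth of F minor, so the chord is in second inversion.
A triad in second inversion is figured 6/4, conventionally abbreviated 6/4.

6/4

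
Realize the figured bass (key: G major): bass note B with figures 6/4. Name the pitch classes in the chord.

A fourth above B in this key is E.
A sixth above B in this key is G.
Together with the bass B, this spells E minor in second inversion.

B, E, G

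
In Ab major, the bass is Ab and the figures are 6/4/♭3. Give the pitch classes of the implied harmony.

Ab, Cb, Db, F

A third above Ab in this key is C, lowered to Cb by the flat.
A fourth above Ab in this key is Db.
A sixth above Ab in this key is F.
Together with the bass Ab, this spells Db dominant seventh in second inversion.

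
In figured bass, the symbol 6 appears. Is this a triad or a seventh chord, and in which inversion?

6 is shorthand for 6/3.
Intervals of 6/3 above the bass form a triad; the bass is the third, so this is first inversion.

triad, first inversion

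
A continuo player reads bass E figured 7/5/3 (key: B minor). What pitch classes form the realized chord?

A third above E in this key is G.
A fifth above E in this key is B.
A seventh above E in this key is D.
Together with the bass E, this spells E minor seventh in root position.

E, G, B, D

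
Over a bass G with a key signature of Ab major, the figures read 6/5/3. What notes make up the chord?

G, Bb, Db, Eb

A third above G in this key is Bb.
A fifth above G in this key is Db.
A sixth above G in this key is Eb.
Together with the bass G, this spells Eb dominant seventh in first inversion.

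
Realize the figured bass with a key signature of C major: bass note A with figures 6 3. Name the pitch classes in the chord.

A third above A in this key is C.
A sixth above A in this key is F.
Together with the bass A, this spells F major in first inversion.

A, C, F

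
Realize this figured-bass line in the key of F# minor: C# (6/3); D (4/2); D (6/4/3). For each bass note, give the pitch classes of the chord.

C#, E, A | D, E, G#, B | D, F#, G#, B

C# (6/3): C#, E, A.
D (6/4/2): D, E, G#, B.
D (6/4/3): D, F#, G#, B.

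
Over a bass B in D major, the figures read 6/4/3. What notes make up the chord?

A third above B in this key is D.
A fourth above B in this key is E.
A sixth above B in this key is G.
Together with the bass B, this spells E minor seventh in second inversion.

B, D, E, G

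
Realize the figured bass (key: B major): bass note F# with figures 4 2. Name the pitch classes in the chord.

F#, G#, B, D#

The written figures 4 2 are shorthand for 6/4/2: the 6 is implied.
A second above F# in this key is G#.
A fourth above F# in this key is B.
A sixth above F# in this key is D#.
Together with the bass F#, this spells G# minor seventh in third inversion.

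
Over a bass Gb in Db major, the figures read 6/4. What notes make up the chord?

Gb, C, Eb

A fourth above Gb in this key is C.
A sixth above Gb in this key is Eb.
Together with the bass Gb, this spells C diminished in second inversion.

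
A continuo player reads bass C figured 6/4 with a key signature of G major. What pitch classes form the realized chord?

C, F#, A

A fourth above C in this key is F#.
A sixth above C in this key is A.
Together with the bass C, this spells F# diminished in second inversion.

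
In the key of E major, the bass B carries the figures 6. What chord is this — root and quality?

G# minor

The figures 6 indicate a triad in first inversion.
In first inversion the root lies a sixth above the bass: a sixth above B in E major is G#.
The chord tones are B, D#, G#, giving G# minor.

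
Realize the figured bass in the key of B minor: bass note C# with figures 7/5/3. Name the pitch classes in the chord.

A third above C# in this key is E.
A fifth above C# in this key is G.
A seventh above C# in this key is B.
Together with the bass C#, this spells C# half-diminished seventh in root position.

C#, E, G, B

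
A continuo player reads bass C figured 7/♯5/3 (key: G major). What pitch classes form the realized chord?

A third above C in this key is E.
A fifth above C in this key is G, raised to G# by the sharp.
A seventh above C in this key is B.
Together with the bass C, this spells C augmented major seventh in root position.

C, E, G#, B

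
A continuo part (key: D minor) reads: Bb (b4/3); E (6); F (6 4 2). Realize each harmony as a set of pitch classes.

Bb, D, Eb, G | E, G, C | F, G, Bb, D

Bb (6/b4/3): Bb, D, Eb, G.
E (6/3): E, G, C.
F (6/4/2): F, G, Bb, D.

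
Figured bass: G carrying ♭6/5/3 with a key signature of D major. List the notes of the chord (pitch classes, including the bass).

A third above G in this key is B.
A fifth above G in this key is D.
A sixth above G in this key is E, lowered to Eb by the flat.
Together with the bass G, this spells Eb augmented major seventh in first inversion.

G, B, D, Eb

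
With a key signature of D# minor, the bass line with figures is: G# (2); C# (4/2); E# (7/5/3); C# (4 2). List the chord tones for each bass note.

G# (6/4/2): G#, A#, C#, E#.
C# (6/4/2): C#, D#, F#, A#.
E# (7/5/3): E#, G#, B, D#.
C# (6/4/2): C#, D#, F#, A#.

G#, A#, C#, E# | C#, D#, F#, A# | E#, G#, B, D# | C#, D#, F#, A#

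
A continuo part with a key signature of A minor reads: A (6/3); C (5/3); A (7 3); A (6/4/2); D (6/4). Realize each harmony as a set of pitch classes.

A, C, F | C, E, G | A, C, E, G | A, B, D, F | D, G, B

A (6/3): A, C, F.
C (5/3): C, E, G.
A (7/5/3): A, C, E, G.
A (6/4/2): A, B, D, F.
D (6/4): D, G, B.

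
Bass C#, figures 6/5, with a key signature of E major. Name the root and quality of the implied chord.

A major seventh

The figures 6/5 indicate a seventh chord in first inversion.
In first inversion the root lies a sixth above the bass: a sixth above C# in E major is A.
The chord tones are C#, E, G#, A, giving A major seventh.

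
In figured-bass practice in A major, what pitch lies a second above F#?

Counting 1 letter step above F# lands on G; in A major, that letter is G#.

G#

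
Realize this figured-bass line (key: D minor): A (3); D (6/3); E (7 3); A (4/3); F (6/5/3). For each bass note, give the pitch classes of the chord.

A (5/3): A, C, E.
D (6/3): D, F, Bb.
E (7/5/3): E, G, Bb, D.
A (6/4/3): A, C, D, F.
F (6/5/3): F, A, C, D.

A, C, E | D, F, Bb | E, G, Bb, D | A, C, D, F | F, A, C, D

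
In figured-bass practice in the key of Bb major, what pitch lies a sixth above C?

A

Counting 5 letter steps above C lands on A; in Bb major, that letter is A.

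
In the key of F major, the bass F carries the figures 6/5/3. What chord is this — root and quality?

The figures 6/5/3 indicate a seventh chord in first inversion.
In first inversion the root lies a sixth above the bass: a sixth above F in F major is D.
The chord tones are F, A, C, D, giving D minor seventh.

D minor seventh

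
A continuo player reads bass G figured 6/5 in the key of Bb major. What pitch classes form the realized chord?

G, Bb, D, Eb

The written figures 6/5 are shorthand for 6/5/3: the 3 is implied.
A third above G in this key is Bb.
A fifth above G in this key is D.
A sixth above G in this key is Eb.
Together with the bass G, this spells Eb major seventh in first inversion.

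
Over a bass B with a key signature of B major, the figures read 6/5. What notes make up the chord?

The written figures 6/5 are shorthand for 6/5/3: the 3 is implied.
A third above B in this key is D#.
A fifth above B in this key is F#.
A sixth above B in this key is G#.
Together with the bass B, this spells G# minor seventh in first inversion.

B, D#, F#, G#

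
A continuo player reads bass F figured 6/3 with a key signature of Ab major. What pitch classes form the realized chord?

F, Ab, Db

A third above F in this key is Ab.
A sixth above F in this key is Db.
Together with the bass F, this spells Db major in first inversion.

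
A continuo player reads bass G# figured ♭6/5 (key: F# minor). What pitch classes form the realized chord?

G#, B, D, Eb

The written figures ♭6/5 are shorthand for 6/5/3: the 3 is implied.
A third above G# in this key is B.
A fifth above G# in this key is D.
A sixth above G# in this key is E, lowered to Eb by the flat.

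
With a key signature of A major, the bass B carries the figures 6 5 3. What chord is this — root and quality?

G# half-diminished seventh

The figures 6 5 3 indicate a seventh chord in first inversion.
In first inversion the root lies a sixth above the bass: a sixth above B in A major is G#.
The chord tones are B, D, F#, G#, giving G# half-diminished seventh.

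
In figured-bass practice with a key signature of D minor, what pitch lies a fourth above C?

Counting 3 letter steps above C lands on F; in D minor, that letter is F.

F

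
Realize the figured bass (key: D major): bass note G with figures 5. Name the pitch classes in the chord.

G, B, D

The written figures 5 are shorthand for 5/3: the 3 is implied.
A third above G in this key is B.
A fifth above G in this key is D.
Together with the bass G, this spells G major in root position.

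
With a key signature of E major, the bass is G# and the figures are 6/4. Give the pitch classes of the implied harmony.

A fourth above G# in this key is C#.
A sixth above G# in this key is E.
Together with the bass G#, this spells C# minor in second inversion.

G#, C#, E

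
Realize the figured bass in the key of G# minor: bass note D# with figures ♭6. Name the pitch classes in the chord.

D#, F#, Bb

The written figures ♭6 are shorthand for 6/3: the 3 is implied.
A third above D# in this key is F#.
A sixth above D# in this key is B, lowered to Bb by the flat.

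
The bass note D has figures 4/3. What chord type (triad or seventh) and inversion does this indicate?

4/3 is shorthand for 6/4/3.
Intervals of 6/4/3 above the bass form a seventh chord; the bass is the fifth, so this is second inversion.

seventh chord, second inversion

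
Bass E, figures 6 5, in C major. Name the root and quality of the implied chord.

The figures 6 5 indicate a seventh chord in first inversion.
In first inversion the root lies a sixth above the bass: a sixth above E in C major is C.
The chord tones are E, G, B, C, giving C major seventh.

C major seventh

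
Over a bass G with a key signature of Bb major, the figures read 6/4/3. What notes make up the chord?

A third above G in this key is Bb.
A fourth above G in this key is C.
A sixth above G in this key is Eb.
Together with the bass G, this spells C minor seventh in second inversion.

G, Bb, C, Eb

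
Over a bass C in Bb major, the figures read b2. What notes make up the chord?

The written figures b2 are shorthand for 6/4/2: the 6/4 are implied.
A second above C in this key is D, lowered to Db by the flat.
A fourth above C in this key is F.
A sixth above C in this key is A.
Together with the bass C, this spells Db augmented major seventh in third inversion.

C, Db, F, A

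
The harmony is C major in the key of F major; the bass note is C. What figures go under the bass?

no figures

C is the root of C major, so the chord is in root position.
A triad in root position is figured 5/3, conventionally abbreviated (no figures — root-position triad).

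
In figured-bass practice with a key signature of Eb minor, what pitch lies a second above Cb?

Counting 1 letter step above Cb lands on D; in Eb minor, that letter is Db.

Db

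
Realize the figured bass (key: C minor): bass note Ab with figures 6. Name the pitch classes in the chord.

The written figures 6 are shorthand for 6/3: the 3 is implied.
A third above Ab in this key is C.
A sixth above Ab in this key is F.
Together with the bass Ab, this spells F minor in first inversion.

Ab, C, F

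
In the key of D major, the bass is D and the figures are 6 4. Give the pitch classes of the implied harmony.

D, G, B

A fourth above D in this key is G.
A sixth above D in this key is B.
Together with the bass D, this spells G major in second inversion.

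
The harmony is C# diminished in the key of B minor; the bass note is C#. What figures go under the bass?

C# is the root of C# diminished, so the chord is in root position.
A triad in root position is figured 5/3, conventionally abbreviated (no figures — root-position triad).

no figures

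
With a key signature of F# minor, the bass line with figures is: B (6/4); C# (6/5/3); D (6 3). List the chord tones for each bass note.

B, E, G# | C#, E, G#, A | D, F#, B

B (6/4): B, E, G#.
C# (6/5/3): C#, E, G#, A.
D (6/3): D, F#, B.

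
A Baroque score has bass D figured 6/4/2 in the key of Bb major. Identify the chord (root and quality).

The figures 6/4/2 indicate a seventh chord in third inversion.
In third inversion the root lies a second above the bass: a second above D in Bb major is Eb.
The chord tones are D, Eb, G, Bb, giving Eb major seventh.

Eb major seventh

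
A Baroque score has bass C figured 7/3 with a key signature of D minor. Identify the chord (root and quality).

C dominant seventh

The figures 7/3 indicate a seventh chord in root position.
In root position the bass is the root, so the root is C.
The chord tones are C, E, G, Bb, giving C dominant seventh.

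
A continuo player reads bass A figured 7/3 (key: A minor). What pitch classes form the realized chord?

The written figures 7/3 are shorthand for 7/5/3: the 5 is implied.
A third above A in this key is C.
A fifth above A in this key is E.
A seventh above A in this key is G.
Together with the bass A, this spells A minor seventh in root position.

A, C, E, G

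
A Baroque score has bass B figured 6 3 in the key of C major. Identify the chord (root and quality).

G major

The figures 6 3 indicate a triad in first inversion.
In first inversion the root lies a sixth above the bass: a sixth above B in C major is G.
The chord tones are B, D, G, giving G major.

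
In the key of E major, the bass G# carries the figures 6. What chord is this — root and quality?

E major

The figures 6 indicate a triad in first inversion.
In first inversion the root lies a sixth above the bass: a sixth above G# in E major is E.
The chord tones are G#, B, E, giving E major.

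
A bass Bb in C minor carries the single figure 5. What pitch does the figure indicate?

F

Counting 4 letter steps above Bb lands on F; in C minor, that letter is F.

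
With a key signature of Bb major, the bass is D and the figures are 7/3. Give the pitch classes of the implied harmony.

The written figures 7/3 are shorthand for 7/5/3: the 5 is implied.
A third above D in this key is F.
A fifth above D in this key is A.
A seventh above D in this key is C.
Together with the bass D, this spells D minor seventh in root position.

D, F, A, C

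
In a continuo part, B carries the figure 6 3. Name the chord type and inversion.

Intervals of 6/3 above the bass form a triad; the bass is the third, so this is first inversion.

triad, first inversion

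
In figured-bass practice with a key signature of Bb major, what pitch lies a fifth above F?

C

Counting 4 letter steps above F lands on C; in Bb major, that letter is C.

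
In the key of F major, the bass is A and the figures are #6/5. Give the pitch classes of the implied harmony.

The written figures #6/5 are shorthand for 6/5/3: the 3 is implied.
A third above A in this key is C.
A fifth above A in this key is E.
A sixth above A in this key is F, raised to F# by the sharp.
Together with the bass A, this spells F# half-diminished seventh in first inversion.

A, C, E, F#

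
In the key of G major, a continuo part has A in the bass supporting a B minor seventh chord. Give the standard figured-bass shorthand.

A is the seventh of B minor seventh, so the chord is in third inversion.
A seventh chord in third inversion is figured 6/4/2, conventionally abbreviated 4/2.

4/2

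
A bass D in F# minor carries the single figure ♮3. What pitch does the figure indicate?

Counting 2 letter steps above D lands on F; in F# minor, that letter is F#.
The ♮3 figure makes it natural, giving F.

F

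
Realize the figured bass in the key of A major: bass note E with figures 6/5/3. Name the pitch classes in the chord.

A third above E in this key is G#.
A fifth above E in this key is B.
A sixth above E in this key is C#.
Together with the bass E, this spells C# minor seventh in first inversion.

E, G#, B, C#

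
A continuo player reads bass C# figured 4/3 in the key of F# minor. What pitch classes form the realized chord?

The written figures 4/3 are shorthand for 6/4/3: the 6 is implied.
A third above C# in this key is E.
A fourth above C# in this key is F#.
A sixth above C# in this key is A.
Together with the bass C#, this spells F# minor seventh in second inversion.

C#, E, F#, A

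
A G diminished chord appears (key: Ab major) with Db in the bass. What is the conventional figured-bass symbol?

Db is the fifth of G diminished, so the chord is in second inversion.
A triad in second inversion is figured 6/4, conventionally abbreviated 6/4.

6/4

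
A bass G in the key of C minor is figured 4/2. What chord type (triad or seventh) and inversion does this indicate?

4/2 is shorthand for 6/4/2.
Intervals of 6/4/2 above the bass form a seventh chord; the bass is the seventh, so this is third inversion.

seventh chord, third inversion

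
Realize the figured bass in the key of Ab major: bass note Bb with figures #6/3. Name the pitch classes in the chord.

A third above Bb in this key is Db.
A sixth above Bb in this key is G, raised to G# by the sharp.

Bb, Db, G#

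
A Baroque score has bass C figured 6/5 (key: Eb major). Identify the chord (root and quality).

Ab major seventh

The figures 6/5 indicate a seventh chord in first inversion.
In first inversion the root lies a sixth above the bass: a sixth above C in Eb major is Ab.
The chord tones are C, Eb, G, Ab, giving Ab major seventh.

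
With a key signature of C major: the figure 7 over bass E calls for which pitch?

D

Counting 6 letter steps above E lands on D; in C major, that letter is D.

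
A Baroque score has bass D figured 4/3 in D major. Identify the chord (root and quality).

The figures 4/3 indicate a seventh chord in second inversion.
In second inversion the root lies a fourth above the bass: a fourth above D in D major is G.
The chord tones are D, F#, G, B, giving G major seventh.

G major seventh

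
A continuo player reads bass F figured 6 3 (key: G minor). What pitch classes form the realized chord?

A third above F in this key is A.
A sixth above F in this key is D.
Together with the bass F, this spells D minor in first inversion.

F, A, D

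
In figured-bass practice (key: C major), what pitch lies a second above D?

E

Counting 1 letter step above D lands on E; in C major, that letter is E.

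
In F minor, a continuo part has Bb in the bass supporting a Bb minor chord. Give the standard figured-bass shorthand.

Bb is the root of Bb minor, so the chord is in root position.
A triad in root position is figured 5/3, conventionally abbreviated (no figures — root-position triad).

no figures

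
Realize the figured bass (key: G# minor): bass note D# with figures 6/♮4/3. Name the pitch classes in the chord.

A third above D# in this key is F#.
A fourth above D# in this key is G#, made natural (G) by the ♮ figure.
A sixth above D# in this key is B.
Together with the bass D#, this spells G augmented major seventh in second inversion.

D#, F#, G, B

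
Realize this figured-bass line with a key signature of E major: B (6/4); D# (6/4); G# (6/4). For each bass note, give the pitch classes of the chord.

B (6/4): B, E, G#.
D# (6/4): D#, G#, B.
G# (6/4): G#, C#, E.

B, E, G# | D#, G#, B | G#, C#, E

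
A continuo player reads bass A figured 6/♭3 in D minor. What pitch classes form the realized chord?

A, Cb, F

A third above A in this key is C, lowered to Cb by the flat.
A sixth above A in this key is F.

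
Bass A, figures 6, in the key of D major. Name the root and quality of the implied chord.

The figures 6 indicate a triad in first inversion.
In first inversion the root lies a sixth above the bass: a sixth above A in D major is F#.
The chord tones are A, C#, F#, giving F# minor.

F# minor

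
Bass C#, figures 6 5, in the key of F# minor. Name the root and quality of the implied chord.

The figures 6 5 indicate a seventh chord in first inversion.
In first inversion the root lies a sixth above the bass: a sixth above C# in F# minor is A.
The chord tones are C#, E, G#, A, giving A major seventh.

A major seventh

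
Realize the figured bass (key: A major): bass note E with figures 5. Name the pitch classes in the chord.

E, G#, B

The written figures 5 are shorthand for 5/3: the 3 is implied.
A third above E in this key is G#.
A fifth above E in this key is B.
Together with the bass E, this spells E major in root position.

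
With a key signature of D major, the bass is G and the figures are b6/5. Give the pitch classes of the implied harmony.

The written figures b6/5 are shorthand for 6/5/3: the 3 is implied.
A third above G in this key is B.
A fifth above G in this key is D.
A sixth above G in this key is E, lowered to Eb by the flat.
Together with the bass G, this spells Eb augmented major seventh in first inversion.

G, B, D, Eb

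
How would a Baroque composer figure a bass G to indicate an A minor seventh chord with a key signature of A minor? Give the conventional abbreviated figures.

4/2

G is the seventh of A minor seventh, so the chord is in third inversion.
A seventh chord in third inversion is figured 6/4/2, conventionally abbreviated 4/2.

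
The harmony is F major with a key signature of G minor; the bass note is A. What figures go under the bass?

6

A is the third of F major, so the chord is in first inversion.
A triad in first inversion is figured 6/3, conventionally abbreviated 6.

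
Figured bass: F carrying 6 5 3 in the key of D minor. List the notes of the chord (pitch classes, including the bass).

A third above F in this key is A.
A fifth above F in this key is C.
A sixth above F in this key is D.
Together with the bass F, this spells D minor seventh in first inversion.

F, A, C, D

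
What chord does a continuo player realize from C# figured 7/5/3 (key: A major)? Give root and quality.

The figures 7/5/3 indicate a seventh chord in root position.
In root position the bass is the root, so the root is C#.
The chord tones are C#, E, G#, B, giving C# minor seventh.

C# minor seventh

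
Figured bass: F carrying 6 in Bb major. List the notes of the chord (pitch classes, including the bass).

F, A, D

The written figures 6 are shorthand for 6/3: the 3 is implied.
A third above F in this key is A.
A sixth above F in this key is D.
Together with the bass F, this spells D minor in first inversion.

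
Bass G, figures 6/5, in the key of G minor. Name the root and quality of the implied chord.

The figures 6/5 indicate a seventh chord in first inversion.
In first inversion the root lies a sixth above the bass: a sixth above G in G minor is Eb.
The chord tones are G, Bb, D, Eb, giving Eb major seventh.

Eb major seventh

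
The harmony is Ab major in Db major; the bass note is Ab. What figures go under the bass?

Ab is the root of Ab major, so the chord is in root position.
A triad in root position is figured 5/3, conventionally abbreviated (no figures — root-position triad).

no figures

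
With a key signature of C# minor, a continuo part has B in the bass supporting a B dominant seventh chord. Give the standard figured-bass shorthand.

B is the root of B dominant seventh, so the chord is in root position.
A seventh chord in root position is figured 7/5/3, conventionally abbreviated 7.

7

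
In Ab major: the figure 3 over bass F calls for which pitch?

Ab

Counting 2 letter steps above F lands on A; in Ab major, that letter is Ab.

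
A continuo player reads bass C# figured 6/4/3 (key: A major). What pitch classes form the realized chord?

C#, E, F#, A

A third above C# in this key is E.
A fourth above C# in this key is F#.
A sixth above C# in this key is A.
Together with the bass C#, this spells F# minor seventh in second inversion.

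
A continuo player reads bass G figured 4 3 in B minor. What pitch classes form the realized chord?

The written figures 4 3 are shorthand for 6/4/3: the 6 is implied.
A third above G in this key is B.
A fourth above G in this key is C#.
A sixth above G in this key is E.
Together with the bass G, this spells C# half-diminished seventh in second inversion.

G, B, C#, E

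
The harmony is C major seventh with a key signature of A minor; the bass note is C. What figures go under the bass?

7

C is the root of C major seventh, so the chord is in root position.
A seventh chord in root position is figured 7/5/3, conventionally abbreviated 7.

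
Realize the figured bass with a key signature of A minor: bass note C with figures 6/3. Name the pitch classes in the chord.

A third above C in this key is E.
A sixth above C in this key is A.
Together with the bass C, this spells A minor in first inversion.

C, E, A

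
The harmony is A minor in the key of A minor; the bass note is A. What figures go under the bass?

A is the root of A minor, so the chord is in root position.
A triad in root position is figured 5/3, conventionally abbreviated (no figures — root-position triad).

no figures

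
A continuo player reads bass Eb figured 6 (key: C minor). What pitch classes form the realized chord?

Eb, G, C

The written figures 6 are shorthand for 6/3: the 3 is implied.
A third above Eb in this key is G.
A sixth above Eb in this key is C.
Together with the bass Eb, this spells C minor in first inversion.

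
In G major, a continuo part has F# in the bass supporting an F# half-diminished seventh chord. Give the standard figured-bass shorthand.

F# is the root of F# half-diminished seventh, so the chord is in root position.
A seventh chord in root position is figured 7/5/3, conventionally abbreviated 7.

7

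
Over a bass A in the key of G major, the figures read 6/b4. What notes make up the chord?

A fourth above A in this key is D, lowered to Db by the flat.
A sixth above A in this key is F#.

A, Db, F#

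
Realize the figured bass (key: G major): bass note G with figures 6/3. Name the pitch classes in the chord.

G, B, E

A third above G in this key is B.
A sixth above G in this key is E.
Together with the bass G, this spells E minor in first inversion.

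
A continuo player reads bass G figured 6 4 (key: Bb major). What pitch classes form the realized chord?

A fourth above G in this key is C.
A sixth above G in this key is Eb.
Together with the bass G, this spells C minor in second inversion.

G, C, Eb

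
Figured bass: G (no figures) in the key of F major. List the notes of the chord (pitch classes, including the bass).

G, Bb, D

An unfigured bass implies 5/3.
A third above G in this key is Bb.
A fifth above G in this key is D.
Together with the bass G, this spells G minor in root position.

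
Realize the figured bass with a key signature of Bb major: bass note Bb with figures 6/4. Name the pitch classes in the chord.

A fourth above Bb in this key is Eb.
A sixth above Bb in this key is G.
Together with the bass Bb, this spells Eb major in second inversion.

Bb, Eb, G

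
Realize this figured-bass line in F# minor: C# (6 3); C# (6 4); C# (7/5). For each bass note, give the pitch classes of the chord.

C# (6/3): C#, E, A.
C# (6/4): C#, F#, A.
C# (7/5/3): C#, E, G#, B.

C#, E, A | C#, F#, A | C#, E, G#, B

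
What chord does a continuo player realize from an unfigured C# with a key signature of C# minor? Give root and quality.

C# minor

An unfigured bass indicates a triad in root position.
In root position the bass is the root, so the root is C#.
The chord tones are C#, E, G#, giving C# minor.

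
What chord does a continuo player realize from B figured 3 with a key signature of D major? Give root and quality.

The figures 3 indicate a triad in root position.
In root position the bass is the root, so the root is B.
The chord tones are B, D, F#, giving B minor.

B minor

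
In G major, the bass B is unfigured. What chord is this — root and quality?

An unfigured bass indicates a triad in root position.
In root position the bass is the root, so the root is B.
The chord tones are B, D, F#, giving B minor.

B minor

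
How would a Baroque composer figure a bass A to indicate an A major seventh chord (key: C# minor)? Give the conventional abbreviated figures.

A is the root of A major seventh, so the chord is in root position.
A seventh chord in root position is figured 7/5/3, conventionally abbreviated 7.

7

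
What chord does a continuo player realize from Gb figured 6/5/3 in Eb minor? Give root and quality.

The figures 6/5/3 indicate a seventh chord in first inversion.
In first inversion the root lies a sixth above the bass: a sixth above Gb in Eb minor is Eb.
The chord tones are Gb, Bb, Db, Eb, giving Eb minor seventh.

Eb minor seventh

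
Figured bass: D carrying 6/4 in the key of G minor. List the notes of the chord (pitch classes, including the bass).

D, G, Bb

A fourth above D in this key is G.
A sixth above D in this key is Bb.
Together with the bass D, this spells G minor in second inversion.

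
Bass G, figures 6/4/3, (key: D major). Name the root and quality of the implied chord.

C# half-diminished seventh

The figures 6/4/3 indicate a seventh chord in second inversion.
In second inversion the root lies a fourth above the bass: a fourth above G in D major is C#.
The chord tones are G, B, C#, E, giving C# half-diminished seventh.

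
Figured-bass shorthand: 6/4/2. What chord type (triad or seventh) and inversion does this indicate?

seventh chord, third inversion

Intervals of 6/4/2 above the bass form a seventh chord; the bass is the seventh, so this is third inversion.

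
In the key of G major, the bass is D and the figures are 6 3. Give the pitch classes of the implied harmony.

D, F#, B

A third above D in this key is F#.
A sixth above D in this key is B.
Together with the bass D, this spells B minor in first inversion.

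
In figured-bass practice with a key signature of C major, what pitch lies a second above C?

Counting 1 letter step above C lands on D; in C major, that letter is D.

D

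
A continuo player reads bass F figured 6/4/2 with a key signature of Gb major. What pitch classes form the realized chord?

A second above F in this key is Gb.
A fourth above F in this key is Bb.
A sixth above F in this key is Db.
Together with the bass F, this spells Gb major seventh in third inversion.

F, Gb, Bb, Db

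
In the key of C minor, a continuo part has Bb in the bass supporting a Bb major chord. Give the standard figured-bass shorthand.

Bb is the root of Bb major, so the chord is in root position.
A triad in root position is figured 5/3, conventionally abbreviated (no figures — root-position triad).

no figures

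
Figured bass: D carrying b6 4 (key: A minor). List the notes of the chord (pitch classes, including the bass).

A fourth above D in this key is G.
A sixth above D in this key is B, lowered to Bb by the flat.
Together with the bass D, this spells G minor in second inversion.

D, G, Bb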